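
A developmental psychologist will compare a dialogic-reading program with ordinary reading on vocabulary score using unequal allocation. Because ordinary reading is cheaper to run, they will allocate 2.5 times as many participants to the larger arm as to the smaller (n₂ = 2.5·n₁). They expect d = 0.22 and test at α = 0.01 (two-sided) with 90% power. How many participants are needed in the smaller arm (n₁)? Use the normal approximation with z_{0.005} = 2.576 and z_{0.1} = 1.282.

n₁ = 431

With allocation ratio k = n₂/n₁ = 2.5, Var(x̄₁−x̄₂) = σ²(1/n₁ + 1/(k·n₁)) = σ²·(k+1)/(k·n₁).
So n₁ = (1 + 1/k)·((z_{α/2} + z_β)/d)² = 1.400 × (3.858/0.22)².
n₁ = 1.400 × 307.52 = 430.5.
Round up: n₁ = 431, giving n₂ = ⌈2.5 × 431⌉ = ⌈1077.5⌉ = 1078.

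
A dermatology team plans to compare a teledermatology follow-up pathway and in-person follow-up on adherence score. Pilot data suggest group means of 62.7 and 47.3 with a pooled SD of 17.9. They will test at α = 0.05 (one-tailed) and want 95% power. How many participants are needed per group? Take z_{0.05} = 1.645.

Cohen's d = |M₁ − M₂| / SD_pooled = |62.7 − 47.3| / 17.9 = 15.4 / 17.9 = 0.860.
For two independent groups with equal n: n = 2·((z_{α} + z_β) / d)².
z_{α} + z_β = 1.645 + 1.645 = 3.290.
n = 2 × (3.290 / 0.860)² = 2 × 3.826² = 2 × 14.64 = 29.3.
Round up to the next whole participant.

n = 30 per group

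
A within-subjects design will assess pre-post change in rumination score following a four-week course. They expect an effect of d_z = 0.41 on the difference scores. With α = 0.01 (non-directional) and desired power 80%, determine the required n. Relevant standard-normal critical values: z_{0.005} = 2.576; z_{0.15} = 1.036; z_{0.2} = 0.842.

For a paired (one-sample on differences) test: n = ((z_{α/2} + z_β) / d)².
z_{α/2} + z_β = 2.576 + 0.842 = 3.418.
n = (3.418 / 0.41)² = 8.337² = 69.50.
Round up.

n = 70 pairs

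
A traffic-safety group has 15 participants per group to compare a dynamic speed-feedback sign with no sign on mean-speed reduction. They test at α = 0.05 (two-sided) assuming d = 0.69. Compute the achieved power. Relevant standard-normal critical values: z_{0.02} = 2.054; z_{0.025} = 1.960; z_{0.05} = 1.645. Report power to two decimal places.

For two equal groups, power = Φ(d·√(n/2) − z_{α/2}).
d·√(n/2) = 0.69 × √(15/2) = 0.69 × 2.739 = 1.890.
z_β = 1.890 − 1.960 = -0.070.
Power = Φ(-0.070) = 0.472.

power ≈ 0.47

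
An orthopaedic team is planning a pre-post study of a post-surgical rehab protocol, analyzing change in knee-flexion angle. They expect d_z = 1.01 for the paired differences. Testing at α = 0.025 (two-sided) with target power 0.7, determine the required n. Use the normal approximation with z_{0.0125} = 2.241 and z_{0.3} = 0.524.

For a paired (one-sample on differences) test: n = ((z_{α/2} + z_β) / d)².
z_{α/2} + z_β = 2.241 + 0.524 = 2.765.
n = (2.765 / 1.01)² = 2.738² = 7.49.
Round up.

n = 8 pairs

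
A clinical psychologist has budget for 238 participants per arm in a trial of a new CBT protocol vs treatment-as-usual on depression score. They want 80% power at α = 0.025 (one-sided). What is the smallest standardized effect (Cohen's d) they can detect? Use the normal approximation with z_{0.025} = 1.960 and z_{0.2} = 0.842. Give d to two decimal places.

d_min ≈ 0.26

For two independent groups of n = 238 each: d_min = (z_{α} + z_β)·√(2/n).
z-sum = 1.960 + 0.842 = 2.802.
d_min = 2.802 × √(2/238) = 2.802 × 0.0917 = 0.257.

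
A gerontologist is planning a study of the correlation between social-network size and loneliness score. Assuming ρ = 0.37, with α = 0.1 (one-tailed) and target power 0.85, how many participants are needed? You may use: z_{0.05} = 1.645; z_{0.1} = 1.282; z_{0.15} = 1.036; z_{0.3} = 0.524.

n = 39

Fisher's z: C = ½·ln((1+r)/(1−r)) = ½·ln(2.1746) = 0.3884.
n = ((z_{α} + z_β)/C)² + 3.
(1.282 + 1.036) / 0.3884 = 2.318 / 0.3884 = 5.968.
n = 5.968² + 3 = 35.62 + 3 = 38.6.
Round up.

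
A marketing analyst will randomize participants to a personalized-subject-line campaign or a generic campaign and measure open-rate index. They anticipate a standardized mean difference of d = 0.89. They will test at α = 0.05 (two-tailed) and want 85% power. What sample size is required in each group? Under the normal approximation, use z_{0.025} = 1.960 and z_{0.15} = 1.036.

n = 23 per group

For two independent groups with equal n: n = 2·((z_{α/2} + z_β) / d)².
z_{α/2} + z_β = 1.960 + 1.036 = 2.996.
n = 2 × (2.996 / 0.89)² = 2 × 3.366² = 2 × 11.33 = 22.7.
Round up to the next whole participant.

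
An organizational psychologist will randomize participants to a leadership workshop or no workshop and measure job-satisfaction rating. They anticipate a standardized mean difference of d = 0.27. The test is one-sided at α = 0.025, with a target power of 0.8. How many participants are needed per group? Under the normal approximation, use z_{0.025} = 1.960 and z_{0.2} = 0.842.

For two independent groups with equal n: n = 2·((z_{α} + z_β) / d)².
z_{α} + z_β = 1.960 + 0.842 = 2.802.
n = 2 × (2.802 / 0.27)² = 2 × 10.378² = 2 × 107.70 = 215.4.
Round up to the next whole participant.

n = 216 per group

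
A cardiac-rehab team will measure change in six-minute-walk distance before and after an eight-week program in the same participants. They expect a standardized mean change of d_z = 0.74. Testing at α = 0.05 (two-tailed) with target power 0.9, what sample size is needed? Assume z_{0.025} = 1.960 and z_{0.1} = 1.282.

n = 20 pairs

For a paired (one-sample on differences) test: n = ((z_{α/2} + z_β) / d)².
z_{α/2} + z_β = 1.960 + 1.282 = 3.242.
n = (3.242 / 0.74)² = 4.381² = 19.19.
Round up.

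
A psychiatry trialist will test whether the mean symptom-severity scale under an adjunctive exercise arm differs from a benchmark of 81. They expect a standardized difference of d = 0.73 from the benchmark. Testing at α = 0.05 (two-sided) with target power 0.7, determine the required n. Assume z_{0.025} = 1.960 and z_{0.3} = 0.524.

For a one-sample test: n = ((z_{α/2} + z_β) / d)².
z_{α/2} + z_β = 1.960 + 0.524 = 2.484.
n = (2.484 / 0.73)² = 3.403² = 11.58.
Round up.

n = 12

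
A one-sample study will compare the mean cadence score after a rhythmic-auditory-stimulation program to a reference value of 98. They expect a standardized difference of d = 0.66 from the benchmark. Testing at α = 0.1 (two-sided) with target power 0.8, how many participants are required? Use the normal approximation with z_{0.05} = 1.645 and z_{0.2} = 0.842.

For a one-sample test: n = ((z_{α/2} + z_β) / d)².
z_{α/2} + z_β = 1.645 + 0.842 = 2.487.
n = (2.487 / 0.66)² = 3.768² = 14.20.
Round up.

n = 15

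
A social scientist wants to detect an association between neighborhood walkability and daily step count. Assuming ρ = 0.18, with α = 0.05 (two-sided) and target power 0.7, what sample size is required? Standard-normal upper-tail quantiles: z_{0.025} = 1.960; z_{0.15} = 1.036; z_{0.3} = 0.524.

n = 190

Fisher's z: C = ½·ln((1+r)/(1−r)) = ½·ln(1.4390) = 0.1820.
n = ((z_{α/2} + z_β)/C)² + 3.
(1.960 + 0.524) / 0.1820 = 2.484 / 0.1820 = 13.648.
n = 13.648² + 3 = 186.28 + 3 = 189.3.
Round up.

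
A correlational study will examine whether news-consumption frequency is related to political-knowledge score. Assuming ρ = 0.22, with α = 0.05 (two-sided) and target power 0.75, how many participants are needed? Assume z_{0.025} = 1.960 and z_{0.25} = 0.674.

Fisher's z: C = ½·ln((1+r)/(1−r)) = ½·ln(1.5641) = 0.2237.
n = ((z_{α/2} + z_β)/C)² + 3.
(1.960 + 0.674) / 0.2237 = 2.634 / 0.2237 = 11.775.
n = 11.775² + 3 = 138.64 + 3 = 141.6.
Round up.

n = 142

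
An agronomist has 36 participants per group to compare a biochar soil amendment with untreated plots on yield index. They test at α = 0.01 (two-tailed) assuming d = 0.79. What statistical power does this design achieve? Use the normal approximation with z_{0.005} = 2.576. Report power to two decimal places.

For two equal groups, power = Φ(d·√(n/2) − z_{α/2}).
d·√(n/2) = 0.79 × √(36/2) = 0.79 × 4.243 = 3.352.
z_β = 3.352 − 2.576 = 0.776.
Power = Φ(0.776) = 0.781.

power ≈ 0.78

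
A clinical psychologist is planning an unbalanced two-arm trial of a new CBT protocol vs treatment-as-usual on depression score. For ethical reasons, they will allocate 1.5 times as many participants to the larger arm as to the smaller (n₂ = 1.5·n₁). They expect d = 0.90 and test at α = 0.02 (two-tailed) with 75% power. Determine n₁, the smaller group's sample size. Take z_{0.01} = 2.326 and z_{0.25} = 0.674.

With allocation ratio k = n₂/n₁ = 1.5, Var(x̄₁−x̄₂) = σ²(1/n₁ + 1/(k·n₁)) = σ²·(k+1)/(k·n₁).
So n₁ = (1 + 1/k)·((z_{α/2} + z_β)/d)² = 1.667 × (3.000/0.90)².
n₁ = 1.667 × 11.11 = 18.5.
Round up: n₁ = 19, giving n₂ = ⌈1.5 × 19⌉ = ⌈28.5⌉ = 29.

n₁ = 19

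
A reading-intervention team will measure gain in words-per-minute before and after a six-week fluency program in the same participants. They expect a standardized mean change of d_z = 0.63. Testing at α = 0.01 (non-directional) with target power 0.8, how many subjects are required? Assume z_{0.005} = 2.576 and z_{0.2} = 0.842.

For a paired (one-sample on differences) test: n = ((z_{α/2} + z_β) / d)².
z_{α/2} + z_β = 2.576 + 0.842 = 3.418.
n = (3.418 / 0.63)² = 5.425² = 29.43.
Round up.

n = 30 pairs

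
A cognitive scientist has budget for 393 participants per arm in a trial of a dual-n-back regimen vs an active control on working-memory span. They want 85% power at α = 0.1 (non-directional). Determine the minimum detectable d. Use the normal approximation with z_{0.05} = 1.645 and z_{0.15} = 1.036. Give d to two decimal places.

d_min ≈ 0.19

For two independent groups of n = 393 each: d_min = (z_{α/2} + z_β)·√(2/n).
z-sum = 1.645 + 1.036 = 2.681.
d_min = 2.681 × √(2/393) = 2.681 × 0.0713 = 0.191.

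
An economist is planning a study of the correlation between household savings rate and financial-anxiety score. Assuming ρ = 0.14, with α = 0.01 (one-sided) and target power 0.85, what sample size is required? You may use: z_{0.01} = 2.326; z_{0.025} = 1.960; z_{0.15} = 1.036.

n = 573

Fisher's z: C = ½·ln((1+r)/(1−r)) = ½·ln(1.3256) = 0.1409.
n = ((z_{α} + z_β)/C)² + 3.
(2.326 + 1.036) / 0.1409 = 3.362 / 0.1409 = 23.861.
n = 23.861² + 3 = 569.34 + 3 = 572.3.
Round up.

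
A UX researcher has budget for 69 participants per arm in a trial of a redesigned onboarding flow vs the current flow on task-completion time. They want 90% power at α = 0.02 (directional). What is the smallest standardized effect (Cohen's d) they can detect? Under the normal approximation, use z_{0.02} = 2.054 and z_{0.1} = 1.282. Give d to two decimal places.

For two independent groups of n = 69 each: d_min = (z_{α} + z_β)·√(2/n).
z-sum = 2.054 + 1.282 = 3.336.
d_min = 3.336 × √(2/69) = 3.336 × 0.1703 = 0.568.

d_min ≈ 0.57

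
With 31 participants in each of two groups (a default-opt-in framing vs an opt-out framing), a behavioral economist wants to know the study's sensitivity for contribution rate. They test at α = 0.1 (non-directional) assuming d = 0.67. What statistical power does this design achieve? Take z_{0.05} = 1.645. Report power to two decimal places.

For two equal groups, power = Φ(d·√(n/2) − z_{α/2}).
d·√(n/2) = 0.67 × √(31/2) = 0.67 × 3.937 = 2.638.
z_β = 2.638 − 1.645 = 0.993.
Power = Φ(0.993) = 0.840.

power ≈ 0.84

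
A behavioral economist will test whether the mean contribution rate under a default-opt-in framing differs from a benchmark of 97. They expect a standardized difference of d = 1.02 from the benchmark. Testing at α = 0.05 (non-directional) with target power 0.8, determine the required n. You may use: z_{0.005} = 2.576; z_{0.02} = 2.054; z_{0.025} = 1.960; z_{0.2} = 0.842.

For a one-sample test: n = ((z_{α/2} + z_β) / d)².
z_{α/2} + z_β = 1.960 + 0.842 = 2.802.
n = (2.802 / 1.02)² = 2.747² = 7.55.
Round up.

n = 8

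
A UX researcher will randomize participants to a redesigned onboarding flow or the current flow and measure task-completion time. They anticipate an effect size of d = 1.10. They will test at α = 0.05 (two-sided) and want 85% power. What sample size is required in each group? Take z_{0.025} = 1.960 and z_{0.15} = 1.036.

For two independent groups with equal n: n = 2·((z_{α/2} + z_β) / d)².
z_{α/2} + z_β = 1.960 + 1.036 = 2.996.
n = 2 × (2.996 / 1.10)² = 2 × 2.724² = 2 × 7.42 = 14.8.
Round up to the next whole participant.

n = 15 per group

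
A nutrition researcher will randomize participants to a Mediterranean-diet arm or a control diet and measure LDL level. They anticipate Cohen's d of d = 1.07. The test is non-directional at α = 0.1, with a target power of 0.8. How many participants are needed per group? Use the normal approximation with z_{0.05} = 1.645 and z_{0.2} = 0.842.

n = 11 per group

For two independent groups with equal n: n = 2·((z_{α/2} + z_β) / d)².
z_{α/2} + z_β = 1.645 + 0.842 = 2.487.
n = 2 × (2.487 / 1.07)² = 2 × 2.324² = 2 × 5.40 = 10.8.
Round up to the next whole participant.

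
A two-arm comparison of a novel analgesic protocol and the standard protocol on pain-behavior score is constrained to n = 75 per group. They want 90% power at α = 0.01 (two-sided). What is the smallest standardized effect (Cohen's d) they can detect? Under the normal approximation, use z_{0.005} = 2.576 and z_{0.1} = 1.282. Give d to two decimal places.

For two independent groups of n = 75 each: d_min = (z_{α/2} + z_β)·√(2/n).
z-sum = 2.576 + 1.282 = 3.858.
d_min = 3.858 × √(2/75) = 3.858 × 0.1633 = 0.630.

d_min ≈ 0.63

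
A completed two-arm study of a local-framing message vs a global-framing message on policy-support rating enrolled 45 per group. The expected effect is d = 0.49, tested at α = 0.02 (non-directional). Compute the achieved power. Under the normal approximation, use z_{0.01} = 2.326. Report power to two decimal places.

For two equal groups, power = Φ(d·√(n/2) − z_{α/2}).
d·√(n/2) = 0.49 × √(45/2) = 0.49 × 4.743 = 2.324.
z_β = 2.324 − 2.326 = -0.002.
Power = Φ(-0.002) = 0.499.

power ≈ 0.50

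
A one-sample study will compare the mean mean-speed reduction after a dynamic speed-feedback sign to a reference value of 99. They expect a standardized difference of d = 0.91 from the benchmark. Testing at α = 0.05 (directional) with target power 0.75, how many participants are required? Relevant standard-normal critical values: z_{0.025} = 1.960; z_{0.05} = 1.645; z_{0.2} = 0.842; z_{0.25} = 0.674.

For a one-sample test: n = ((z_{α} + z_β) / d)².
z_{α} + z_β = 1.645 + 0.674 = 2.319.
n = (2.319 / 0.91)² = 2.548² = 6.49.
Round up.

n = 7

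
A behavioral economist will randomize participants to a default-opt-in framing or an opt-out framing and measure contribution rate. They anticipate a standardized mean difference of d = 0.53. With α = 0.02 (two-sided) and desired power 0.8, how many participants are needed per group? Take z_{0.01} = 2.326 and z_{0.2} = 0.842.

For two independent groups with equal n: n = 2·((z_{α/2} + z_β) / d)².
z_{α/2} + z_β = 2.326 + 0.842 = 3.168.
n = 2 × (3.168 / 0.53)² = 2 × 5.977² = 2 × 35.73 = 71.5.
Round up to the next whole participant.

n = 72 per group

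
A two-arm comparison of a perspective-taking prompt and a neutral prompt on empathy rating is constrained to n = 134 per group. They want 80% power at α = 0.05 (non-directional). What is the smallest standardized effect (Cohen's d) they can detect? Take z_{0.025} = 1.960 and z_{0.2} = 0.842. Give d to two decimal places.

d_min ≈ 0.34

For two independent groups of n = 134 each: d_min = (z_{α/2} + z_β)·√(2/n).
z-sum = 1.960 + 0.842 = 2.802.
d_min = 2.802 × √(2/134) = 2.802 × 0.1222 = 0.342.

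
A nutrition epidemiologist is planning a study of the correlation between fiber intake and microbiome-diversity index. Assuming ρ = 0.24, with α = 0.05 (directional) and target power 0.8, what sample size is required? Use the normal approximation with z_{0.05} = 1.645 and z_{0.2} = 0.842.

Fisher's z: C = ½·ln((1+r)/(1−r)) = ½·ln(1.6316) = 0.2448.
n = ((z_{α} + z_β)/C)² + 3.
(1.645 + 0.842) / 0.2448 = 2.487 / 0.2448 = 10.159.
n = 10.159² + 3 = 103.21 + 3 = 106.2.
Round up.

n = 107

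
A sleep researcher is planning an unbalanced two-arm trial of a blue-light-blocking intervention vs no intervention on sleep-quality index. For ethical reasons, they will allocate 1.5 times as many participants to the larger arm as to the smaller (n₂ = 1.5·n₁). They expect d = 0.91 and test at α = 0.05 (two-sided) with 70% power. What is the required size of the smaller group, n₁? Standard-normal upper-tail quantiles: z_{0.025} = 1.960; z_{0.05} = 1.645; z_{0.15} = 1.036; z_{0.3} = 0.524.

With allocation ratio k = n₂/n₁ = 1.5, Var(x̄₁−x̄₂) = σ²(1/n₁ + 1/(k·n₁)) = σ²·(k+1)/(k·n₁).
So n₁ = (1 + 1/k)·((z_{α/2} + z_β)/d)² = 1.667 × (2.484/0.91)².
n₁ = 1.667 × 7.45 = 12.4.
Round up: n₁ = 13, giving n₂ = ⌈1.5 × 13⌉ = ⌈19.5⌉ = 20.

n₁ = 13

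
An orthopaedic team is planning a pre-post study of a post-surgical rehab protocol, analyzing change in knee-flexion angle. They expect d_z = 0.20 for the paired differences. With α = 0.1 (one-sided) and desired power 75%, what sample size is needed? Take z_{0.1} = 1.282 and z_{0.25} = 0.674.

For a paired (one-sample on differences) test: n = ((z_{α} + z_β) / d)².
z_{α} + z_β = 1.282 + 0.674 = 1.956.
n = (1.956 / 0.20)² = 9.780² = 95.65.
Round up.

n = 96 pairs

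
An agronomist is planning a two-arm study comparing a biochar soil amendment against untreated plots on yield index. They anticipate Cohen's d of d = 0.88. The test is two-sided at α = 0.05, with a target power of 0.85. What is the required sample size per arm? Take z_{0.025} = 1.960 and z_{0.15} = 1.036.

n = 24 per group

For two independent groups with equal n: n = 2·((z_{α/2} + z_β) / d)².
z_{α/2} + z_β = 1.960 + 1.036 = 2.996.
n = 2 × (2.996 / 0.88)² = 2 × 3.405² = 2 × 11.59 = 23.2.
Round up to the next whole participant.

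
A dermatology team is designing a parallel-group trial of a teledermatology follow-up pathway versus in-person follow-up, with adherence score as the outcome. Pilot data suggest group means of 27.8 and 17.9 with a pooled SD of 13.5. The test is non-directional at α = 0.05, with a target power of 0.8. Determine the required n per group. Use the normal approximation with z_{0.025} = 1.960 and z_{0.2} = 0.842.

n = 30 per group

Cohen's d = |M₁ − M₂| / SD_pooled = |27.8 − 17.9| / 13.5 = 9.9 / 13.5 = 0.733.
For two independent groups with equal n: n = 2·((z_{α/2} + z_β) / d)².
z_{α/2} + z_β = 1.960 + 0.842 = 2.802.
n = 2 × (2.802 / 0.733)² = 2 × 3.823² = 2 × 14.61 = 29.2.
Round up to the next whole participant.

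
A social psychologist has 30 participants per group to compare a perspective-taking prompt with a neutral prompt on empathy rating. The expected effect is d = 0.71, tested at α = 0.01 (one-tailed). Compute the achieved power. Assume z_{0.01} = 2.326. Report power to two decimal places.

For two equal groups, power = Φ(d·√(n/2) − z_{α}).
d·√(n/2) = 0.71 × √(30/2) = 0.71 × 3.873 = 2.750.
z_β = 2.750 − 2.326 = 0.424.
Power = Φ(0.424) = 0.664.

power ≈ 0.66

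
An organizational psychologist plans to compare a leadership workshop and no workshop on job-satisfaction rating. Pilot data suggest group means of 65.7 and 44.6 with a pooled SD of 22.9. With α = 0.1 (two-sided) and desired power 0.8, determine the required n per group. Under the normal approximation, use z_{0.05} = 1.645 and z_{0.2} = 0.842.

Cohen's d = |M₁ − M₂| / SD_pooled = |65.7 − 44.6| / 22.9 = 21.1 / 22.9 = 0.921.
For two independent groups with equal n: n = 2·((z_{α/2} + z_β) / d)².
z_{α/2} + z_β = 1.645 + 0.842 = 2.487.
n = 2 × (2.487 / 0.921)² = 2 × 2.700² = 2 × 7.29 = 14.6.
Round up to the next whole participant.

n = 15 per group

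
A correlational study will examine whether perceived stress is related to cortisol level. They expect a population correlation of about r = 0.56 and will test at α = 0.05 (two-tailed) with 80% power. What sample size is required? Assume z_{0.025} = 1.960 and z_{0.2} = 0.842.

n = 23

Fisher's z: C = ½·ln((1+r)/(1−r)) = ½·ln(3.5455) = 0.6328.
n = ((z_{α/2} + z_β)/C)² + 3.
(1.960 + 0.842) / 0.6328 = 2.802 / 0.6328 = 4.428.
n = 4.428² + 3 = 19.61 + 3 = 22.6.
Round up.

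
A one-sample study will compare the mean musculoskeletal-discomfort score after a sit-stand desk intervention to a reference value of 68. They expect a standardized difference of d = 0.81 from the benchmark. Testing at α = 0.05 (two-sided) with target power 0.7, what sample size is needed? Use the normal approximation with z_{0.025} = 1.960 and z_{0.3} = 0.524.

For a one-sample test: n = ((z_{α/2} + z_β) / d)².
z_{α/2} + z_β = 1.960 + 0.524 = 2.484.
n = (2.484 / 0.81)² = 3.067² = 9.40.
Round up.

n = 10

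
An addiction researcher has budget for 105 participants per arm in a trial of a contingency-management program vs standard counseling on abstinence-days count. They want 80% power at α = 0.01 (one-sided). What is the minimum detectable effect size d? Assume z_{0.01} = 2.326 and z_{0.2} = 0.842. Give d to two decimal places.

d_min ≈ 0.44

For two independent groups of n = 105 each: d_min = (z_{α} + z_β)·√(2/n).
z-sum = 2.326 + 0.842 = 3.168.
d_min = 3.168 × √(2/105) = 3.168 × 0.1380 = 0.437.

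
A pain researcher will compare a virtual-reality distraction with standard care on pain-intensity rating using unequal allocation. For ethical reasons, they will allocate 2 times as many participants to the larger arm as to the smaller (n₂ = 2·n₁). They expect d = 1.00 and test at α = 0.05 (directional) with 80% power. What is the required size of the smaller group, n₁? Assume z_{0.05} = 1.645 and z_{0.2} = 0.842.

With allocation ratio k = n₂/n₁ = 2, Var(x̄₁−x̄₂) = σ²(1/n₁ + 1/(k·n₁)) = σ²·(k+1)/(k·n₁).
So n₁ = (1 + 1/k)·((z_{α} + z_β)/d)² = 1.500 × (2.487/1.00)².
n₁ = 1.500 × 6.19 = 9.3.
Round up: n₁ = 10, giving n₂ = 2 × 10 = 20.

n₁ = 10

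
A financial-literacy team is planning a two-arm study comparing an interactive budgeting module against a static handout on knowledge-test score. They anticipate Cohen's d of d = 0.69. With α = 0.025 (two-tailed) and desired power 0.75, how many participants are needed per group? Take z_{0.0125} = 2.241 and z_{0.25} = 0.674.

n = 36 per group

For two independent groups with equal n: n = 2·((z_{α/2} + z_β) / d)².
z_{α/2} + z_β = 2.241 + 0.674 = 2.915.
n = 2 × (2.915 / 0.69)² = 2 × 4.225² = 2 × 17.85 = 35.7.
Round up to the next whole participant.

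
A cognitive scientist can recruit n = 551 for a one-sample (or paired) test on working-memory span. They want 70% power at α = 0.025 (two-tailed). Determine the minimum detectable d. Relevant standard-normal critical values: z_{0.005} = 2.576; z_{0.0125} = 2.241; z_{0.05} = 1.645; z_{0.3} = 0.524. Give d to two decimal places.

For a single sample (or paired design) of n = 551: d_min = (z_{α/2} + z_β)/√n.
z-sum = 2.241 + 0.524 = 2.765.
d_min = 2.765 / √551 = 2.765 / 23.473 = 0.118.

d_min ≈ 0.12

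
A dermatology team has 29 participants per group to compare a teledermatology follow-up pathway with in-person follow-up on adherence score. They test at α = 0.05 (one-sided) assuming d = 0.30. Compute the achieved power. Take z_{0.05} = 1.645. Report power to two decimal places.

For two equal groups, power = Φ(d·√(n/2) − z_{α}).
d·√(n/2) = 0.30 × √(29/2) = 0.30 × 3.808 = 1.142.
z_β = 1.142 − 1.645 = -0.503.
Power = Φ(-0.503) = 0.308.

power ≈ 0.31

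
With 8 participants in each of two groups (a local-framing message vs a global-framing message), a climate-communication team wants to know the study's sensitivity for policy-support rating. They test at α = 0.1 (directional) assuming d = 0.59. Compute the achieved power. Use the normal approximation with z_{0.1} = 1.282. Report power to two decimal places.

For two equal groups, power = Φ(d·√(n/2) − z_{α}).
d·√(n/2) = 0.59 × √(8/2) = 0.59 × 2.000 = 1.180.
z_β = 1.180 − 1.282 = -0.102.
Power = Φ(-0.102) = 0.459.

power ≈ 0.46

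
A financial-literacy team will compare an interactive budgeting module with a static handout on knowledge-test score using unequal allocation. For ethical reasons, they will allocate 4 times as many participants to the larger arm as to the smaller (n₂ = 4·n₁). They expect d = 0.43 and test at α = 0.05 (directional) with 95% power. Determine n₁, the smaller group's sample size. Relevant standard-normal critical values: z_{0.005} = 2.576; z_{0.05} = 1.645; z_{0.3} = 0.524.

With allocation ratio k = n₂/n₁ = 4, Var(x̄₁−x̄₂) = σ²(1/n₁ + 1/(k·n₁)) = σ²·(k+1)/(k·n₁).
So n₁ = (1 + 1/k)·((z_{α} + z_β)/d)² = 1.250 × (3.290/0.43)².
n₁ = 1.250 × 58.54 = 73.2.
Round up: n₁ = 74, giving n₂ = 4 × 74 = 296.

n₁ = 74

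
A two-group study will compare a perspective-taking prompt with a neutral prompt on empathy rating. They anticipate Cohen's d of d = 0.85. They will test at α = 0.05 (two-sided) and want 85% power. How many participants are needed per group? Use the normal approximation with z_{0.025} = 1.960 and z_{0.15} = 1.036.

For two independent groups with equal n: n = 2·((z_{α/2} + z_β) / d)².
z_{α/2} + z_β = 1.960 + 1.036 = 2.996.
n = 2 × (2.996 / 0.85)² = 2 × 3.525² = 2 × 12.42 = 24.8.
Round up to the next whole participant.

n = 25 per group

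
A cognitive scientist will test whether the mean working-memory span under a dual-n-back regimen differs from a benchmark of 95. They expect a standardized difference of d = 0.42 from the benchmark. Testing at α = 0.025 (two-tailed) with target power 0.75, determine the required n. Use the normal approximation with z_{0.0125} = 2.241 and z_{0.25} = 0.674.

For a one-sample test: n = ((z_{α/2} + z_β) / d)².
z_{α/2} + z_β = 2.241 + 0.674 = 2.915.
n = (2.915 / 0.42)² = 6.940² = 48.17.
Round up.

n = 49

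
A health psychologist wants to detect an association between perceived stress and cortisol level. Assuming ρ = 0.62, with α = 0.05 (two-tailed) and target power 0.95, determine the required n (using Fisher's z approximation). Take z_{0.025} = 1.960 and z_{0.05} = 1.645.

Fisher's z: C = ½·ln((1+r)/(1−r)) = ½·ln(4.2632) = 0.7250.
n = ((z_{α/2} + z_β)/C)² + 3.
(1.960 + 1.645) / 0.7250 = 3.605 / 0.7250 = 4.972.
n = 4.972² + 3 = 24.72 + 3 = 27.7.
Round up.

n = 28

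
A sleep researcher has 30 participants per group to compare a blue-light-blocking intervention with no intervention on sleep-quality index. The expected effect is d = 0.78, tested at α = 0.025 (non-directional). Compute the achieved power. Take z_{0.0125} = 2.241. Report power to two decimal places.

power ≈ 0.78

For two equal groups, power = Φ(d·√(n/2) − z_{α/2}).
d·√(n/2) = 0.78 × √(30/2) = 0.78 × 3.873 = 3.021.
z_β = 3.021 − 2.241 = 0.780.
Power = Φ(0.780) = 0.782.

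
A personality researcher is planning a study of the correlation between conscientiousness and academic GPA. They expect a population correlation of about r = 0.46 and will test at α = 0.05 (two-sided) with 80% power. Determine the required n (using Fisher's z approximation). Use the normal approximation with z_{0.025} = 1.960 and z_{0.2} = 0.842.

n = 35

Fisher's z: C = ½·ln((1+r)/(1−r)) = ½·ln(2.7037) = 0.4973.
n = ((z_{α/2} + z_β)/C)² + 3.
(1.960 + 0.842) / 0.4973 = 2.802 / 0.4973 = 5.634.
n = 5.634² + 3 = 31.75 + 3 = 34.7.
Round up.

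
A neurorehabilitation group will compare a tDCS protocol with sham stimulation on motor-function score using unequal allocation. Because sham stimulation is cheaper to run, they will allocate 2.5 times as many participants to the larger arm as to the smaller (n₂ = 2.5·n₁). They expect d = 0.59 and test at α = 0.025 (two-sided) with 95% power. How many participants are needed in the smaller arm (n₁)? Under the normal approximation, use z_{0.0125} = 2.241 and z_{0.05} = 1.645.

n₁ = 61

With allocation ratio k = n₂/n₁ = 2.5, Var(x̄₁−x̄₂) = σ²(1/n₁ + 1/(k·n₁)) = σ²·(k+1)/(k·n₁).
So n₁ = (1 + 1/k)·((z_{α/2} + z_β)/d)² = 1.400 × (3.886/0.59)².
n₁ = 1.400 × 43.38 = 60.7.
Round up: n₁ = 61, giving n₂ = ⌈2.5 × 61⌉ = ⌈152.5⌉ = 153.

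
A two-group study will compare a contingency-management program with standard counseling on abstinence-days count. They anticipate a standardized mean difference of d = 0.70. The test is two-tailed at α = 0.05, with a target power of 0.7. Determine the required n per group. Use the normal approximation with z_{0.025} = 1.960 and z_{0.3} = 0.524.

For two independent groups with equal n: n = 2·((z_{α/2} + z_β) / d)².
z_{α/2} + z_β = 1.960 + 0.524 = 2.484.
n = 2 × (2.484 / 0.70)² = 2 × 3.549² = 2 × 12.59 = 25.2.
Round up to the next whole participant.

n = 26 per group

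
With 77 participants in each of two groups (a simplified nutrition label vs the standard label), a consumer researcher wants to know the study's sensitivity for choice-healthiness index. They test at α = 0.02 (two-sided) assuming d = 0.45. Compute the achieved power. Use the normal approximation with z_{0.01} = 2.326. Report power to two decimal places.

power ≈ 0.68

For two equal groups, power = Φ(d·√(n/2) − z_{α/2}).
d·√(n/2) = 0.45 × √(77/2) = 0.45 × 6.205 = 2.792.
z_β = 2.792 − 2.326 = 0.466.
Power = Φ(0.466) = 0.679.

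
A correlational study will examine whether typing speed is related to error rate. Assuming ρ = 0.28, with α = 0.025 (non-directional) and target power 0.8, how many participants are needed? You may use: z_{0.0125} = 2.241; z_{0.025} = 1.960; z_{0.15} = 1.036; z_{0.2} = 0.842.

n = 118

Fisher's z: C = ½·ln((1+r)/(1−r)) = ½·ln(1.7778) = 0.2877.
n = ((z_{α/2} + z_β)/C)² + 3.
(2.241 + 0.842) / 0.2877 = 3.083 / 0.2877 = 10.716.
n = 10.716² + 3 = 114.83 + 3 = 117.8.
Round up.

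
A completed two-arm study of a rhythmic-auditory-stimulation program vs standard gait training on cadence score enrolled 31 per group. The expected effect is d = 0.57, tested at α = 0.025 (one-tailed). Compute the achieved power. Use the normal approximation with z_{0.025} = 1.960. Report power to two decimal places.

For two equal groups, power = Φ(d·√(n/2) − z_{α}).
d·√(n/2) = 0.57 × √(31/2) = 0.57 × 3.937 = 2.244.
z_β = 2.244 − 1.960 = 0.284.
Power = Φ(0.284) = 0.612.

power ≈ 0.61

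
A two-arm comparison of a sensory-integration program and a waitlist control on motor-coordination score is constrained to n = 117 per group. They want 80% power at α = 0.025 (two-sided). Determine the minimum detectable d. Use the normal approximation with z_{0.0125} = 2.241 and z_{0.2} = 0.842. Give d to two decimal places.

d_min ≈ 0.40

For two independent groups of n = 117 each: d_min = (z_{α/2} + z_β)·√(2/n).
z-sum = 2.241 + 0.842 = 3.083.
d_min = 3.083 × √(2/117) = 3.083 × 0.1307 = 0.403.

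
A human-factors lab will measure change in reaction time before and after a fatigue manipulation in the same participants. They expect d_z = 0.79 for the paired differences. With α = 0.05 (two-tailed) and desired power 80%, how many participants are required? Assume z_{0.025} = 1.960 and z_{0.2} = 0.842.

For a paired (one-sample on differences) test: n = ((z_{α/2} + z_β) / d)².
z_{α/2} + z_β = 1.960 + 0.842 = 2.802.
n = (2.802 / 0.79)² = 3.547² = 12.58.
Round up.

n = 13 pairs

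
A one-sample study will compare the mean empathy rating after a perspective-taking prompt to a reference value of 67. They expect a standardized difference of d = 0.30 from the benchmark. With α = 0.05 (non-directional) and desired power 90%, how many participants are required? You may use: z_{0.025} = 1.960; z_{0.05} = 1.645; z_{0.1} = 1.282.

For a one-sample test: n = ((z_{α/2} + z_β) / d)².
z_{α/2} + z_β = 1.960 + 1.282 = 3.242.
n = (3.242 / 0.30)² = 10.807² = 116.78.
Round up.

n = 117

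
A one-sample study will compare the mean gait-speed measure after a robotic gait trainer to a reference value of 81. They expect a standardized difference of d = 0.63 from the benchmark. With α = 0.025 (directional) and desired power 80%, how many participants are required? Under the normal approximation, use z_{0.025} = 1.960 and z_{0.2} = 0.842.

For a one-sample test: n = ((z_{α} + z_β) / d)².
z_{α} + z_β = 1.960 + 0.842 = 2.802.
n = (2.802 / 0.63)² = 4.448² = 19.78.
Round up.

n = 20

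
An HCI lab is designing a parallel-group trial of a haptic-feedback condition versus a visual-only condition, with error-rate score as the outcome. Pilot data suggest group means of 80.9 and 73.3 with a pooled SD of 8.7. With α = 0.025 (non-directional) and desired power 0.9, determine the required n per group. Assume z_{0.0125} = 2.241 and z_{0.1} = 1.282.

n = 33 per group

Cohen's d = |M₁ − M₂| / SD_pooled = |80.9 − 73.3| / 8.7 = 7.6 / 8.7 = 0.874.
For two independent groups with equal n: n = 2·((z_{α/2} + z_β) / d)².
z_{α/2} + z_β = 2.241 + 1.282 = 3.523.
n = 2 × (3.523 / 0.874)² = 2 × 4.031² = 2 × 16.25 = 32.5.
Round up to the next whole participant.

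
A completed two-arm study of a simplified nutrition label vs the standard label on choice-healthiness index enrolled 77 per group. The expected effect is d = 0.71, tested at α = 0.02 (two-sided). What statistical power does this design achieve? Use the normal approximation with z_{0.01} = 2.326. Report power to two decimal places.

For two equal groups, power = Φ(d·√(n/2) − z_{α/2}).
d·√(n/2) = 0.71 × √(77/2) = 0.71 × 6.205 = 4.405.
z_β = 4.405 − 2.326 = 2.079.
Power = Φ(2.079) = 0.981.

power ≈ 0.98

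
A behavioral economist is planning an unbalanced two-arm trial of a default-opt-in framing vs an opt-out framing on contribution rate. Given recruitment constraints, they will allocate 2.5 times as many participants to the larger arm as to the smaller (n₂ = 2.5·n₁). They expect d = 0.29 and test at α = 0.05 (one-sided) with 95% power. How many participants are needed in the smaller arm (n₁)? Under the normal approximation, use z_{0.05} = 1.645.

With allocation ratio k = n₂/n₁ = 2.5, Var(x̄₁−x̄₂) = σ²(1/n₁ + 1/(k·n₁)) = σ²·(k+1)/(k·n₁).
So n₁ = (1 + 1/k)·((z_{α} + z_β)/d)² = 1.400 × (3.290/0.29)².
n₁ = 1.400 × 128.71 = 180.2.
Round up: n₁ = 181, giving n₂ = ⌈2.5 × 181⌉ = ⌈452.5⌉ = 453.

n₁ = 181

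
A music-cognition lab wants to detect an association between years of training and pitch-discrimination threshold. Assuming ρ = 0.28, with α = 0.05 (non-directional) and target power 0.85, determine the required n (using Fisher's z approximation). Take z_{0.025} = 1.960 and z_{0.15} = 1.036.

Fisher's z: C = ½·ln((1+r)/(1−r)) = ½·ln(1.7778) = 0.2877.
n = ((z_{α/2} + z_β)/C)² + 3.
(1.960 + 1.036) / 0.2877 = 2.996 / 0.2877 = 10.414.
n = 10.414² + 3 = 108.44 + 3 = 111.4.
Round up.

n = 112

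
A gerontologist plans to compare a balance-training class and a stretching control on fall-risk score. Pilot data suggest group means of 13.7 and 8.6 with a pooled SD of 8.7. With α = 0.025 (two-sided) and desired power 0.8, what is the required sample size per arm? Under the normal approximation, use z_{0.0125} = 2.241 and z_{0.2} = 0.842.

Cohen's d = |M₁ − M₂| / SD_pooled = |13.7 − 8.6| / 8.7 = 5.1 / 8.7 = 0.586.
For two independent groups with equal n: n = 2·((z_{α/2} + z_β) / d)².
z_{α/2} + z_β = 2.241 + 0.842 = 3.083.
n = 2 × (3.083 / 0.586)² = 2 × 5.261² = 2 × 27.68 = 55.4.
Round up to the next whole participant.

n = 56 per group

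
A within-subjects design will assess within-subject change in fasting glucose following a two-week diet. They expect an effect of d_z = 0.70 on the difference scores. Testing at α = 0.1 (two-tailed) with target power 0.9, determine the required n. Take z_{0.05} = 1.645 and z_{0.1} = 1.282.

For a paired (one-sample on differences) test: n = ((z_{α/2} + z_β) / d)².
z_{α/2} + z_β = 1.645 + 1.282 = 2.927.
n = (2.927 / 0.70)² = 4.181² = 17.48.
Round up.

n = 18 pairs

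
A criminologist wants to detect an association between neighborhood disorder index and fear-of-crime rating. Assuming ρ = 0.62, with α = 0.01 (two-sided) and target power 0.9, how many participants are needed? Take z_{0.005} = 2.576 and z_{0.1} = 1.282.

n = 32

Fisher's z: C = ½·ln((1+r)/(1−r)) = ½·ln(4.2632) = 0.7250.
n = ((z_{α/2} + z_β)/C)² + 3.
(2.576 + 1.282) / 0.7250 = 3.858 / 0.7250 = 5.321.
n = 5.321² + 3 = 28.32 + 3 = 31.3.
Round up.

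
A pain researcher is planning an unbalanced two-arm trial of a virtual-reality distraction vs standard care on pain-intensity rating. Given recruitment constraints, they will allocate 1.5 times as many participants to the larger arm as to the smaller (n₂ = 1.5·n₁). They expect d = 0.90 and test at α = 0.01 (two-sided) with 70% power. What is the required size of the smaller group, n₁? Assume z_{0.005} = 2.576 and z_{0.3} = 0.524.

n₁ = 20

With allocation ratio k = n₂/n₁ = 1.5, Var(x̄₁−x̄₂) = σ²(1/n₁ + 1/(k·n₁)) = σ²·(k+1)/(k·n₁).
So n₁ = (1 + 1/k)·((z_{α/2} + z_β)/d)² = 1.667 × (3.100/0.90)².
n₁ = 1.667 × 11.86 = 19.8.
Round up: n₁ = 20, giving n₂ = 1.5 × 20 = 30.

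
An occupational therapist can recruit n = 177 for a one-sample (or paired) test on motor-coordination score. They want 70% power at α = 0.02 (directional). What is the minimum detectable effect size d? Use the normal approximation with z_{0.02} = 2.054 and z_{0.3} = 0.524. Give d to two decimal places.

d_min ≈ 0.19

For a single sample (or paired design) of n = 177: d_min = (z_{α} + z_β)/√n.
z-sum = 2.054 + 0.524 = 2.578.
d_min = 2.578 / √177 = 2.578 / 13.304 = 0.194.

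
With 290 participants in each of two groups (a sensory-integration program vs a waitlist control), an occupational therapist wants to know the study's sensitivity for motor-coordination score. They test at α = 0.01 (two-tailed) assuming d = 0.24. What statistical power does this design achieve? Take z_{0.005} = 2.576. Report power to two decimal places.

For two equal groups, power = Φ(d·√(n/2) − z_{α/2}).
d·√(n/2) = 0.24 × √(290/2) = 0.24 × 12.042 = 2.890.
z_β = 2.890 − 2.576 = 0.314.
Power = Φ(0.314) = 0.623.

power ≈ 0.62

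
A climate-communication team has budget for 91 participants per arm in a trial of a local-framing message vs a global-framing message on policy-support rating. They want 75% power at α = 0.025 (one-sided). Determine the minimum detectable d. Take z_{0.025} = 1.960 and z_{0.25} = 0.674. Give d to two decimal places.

d_min ≈ 0.39

For two independent groups of n = 91 each: d_min = (z_{α} + z_β)·√(2/n).
z-sum = 1.960 + 0.674 = 2.634.
d_min = 2.634 × √(2/91) = 2.634 × 0.1482 = 0.390.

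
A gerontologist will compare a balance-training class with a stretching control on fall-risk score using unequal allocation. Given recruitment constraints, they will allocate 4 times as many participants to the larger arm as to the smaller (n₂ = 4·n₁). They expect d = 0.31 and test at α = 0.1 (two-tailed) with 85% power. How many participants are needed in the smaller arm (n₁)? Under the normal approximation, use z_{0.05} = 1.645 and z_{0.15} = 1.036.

n₁ = 94

With allocation ratio k = n₂/n₁ = 4, Var(x̄₁−x̄₂) = σ²(1/n₁ + 1/(k·n₁)) = σ²·(k+1)/(k·n₁).
So n₁ = (1 + 1/k)·((z_{α/2} + z_β)/d)² = 1.250 × (2.681/0.31)².
n₁ = 1.250 × 74.79 = 93.5.
Round up: n₁ = 94, giving n₂ = 4 × 94 = 376.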